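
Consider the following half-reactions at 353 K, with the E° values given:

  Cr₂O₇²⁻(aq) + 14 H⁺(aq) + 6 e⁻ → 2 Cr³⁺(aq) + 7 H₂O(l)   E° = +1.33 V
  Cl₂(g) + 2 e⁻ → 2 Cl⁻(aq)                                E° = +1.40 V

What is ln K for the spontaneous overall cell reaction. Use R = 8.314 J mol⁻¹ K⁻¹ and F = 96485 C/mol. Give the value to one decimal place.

Cathode: Cl₂/Cl⁻; anode: Cr₂O₇²⁻/Cr³⁺. E°cell = (+1.40) − (+1.33) = +0.07 V, with n = 6.
ΔG° = −nFE° = −RT ln K, so ln K = nFE°/(RT) = (6)(96485)(+0.07) / ((8.314)(353)) = 13.808.

13.8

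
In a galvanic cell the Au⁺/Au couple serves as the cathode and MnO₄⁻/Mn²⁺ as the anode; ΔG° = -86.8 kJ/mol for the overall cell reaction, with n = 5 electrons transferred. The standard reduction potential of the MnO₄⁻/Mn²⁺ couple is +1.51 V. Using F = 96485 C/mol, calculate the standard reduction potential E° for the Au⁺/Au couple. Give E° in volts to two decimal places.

E°cell = −ΔG°/(nF) = −(-86.8×10³)/((5)(96485)) = +0.180 V.
Since Au⁺/Au is the cathode and MnO₄⁻/Mn²⁺ the anode, E°cell = E°(Au⁺/Au) − E°(MnO₄⁻/Mn²⁺).
So E°(Au⁺/Au) = E°cell + E°(MnO₄⁻/Mn²⁺) = +0.180 + (+1.51) = +1.69 V.

+1.69 V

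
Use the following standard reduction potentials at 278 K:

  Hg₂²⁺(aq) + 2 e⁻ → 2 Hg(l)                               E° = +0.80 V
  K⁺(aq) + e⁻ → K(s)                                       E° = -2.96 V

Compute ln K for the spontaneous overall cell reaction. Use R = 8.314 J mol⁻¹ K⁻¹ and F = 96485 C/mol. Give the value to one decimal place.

313.9

Cathode: Hg₂²⁺/Hg; anode: K⁺/K. E°cell = (+0.80) − (-2.96) = +3.76 V, with n = 2.
ΔG° = −nFE° = −RT ln K, so ln K = nFE°/(RT) = (2)(96485)(+3.76) / ((8.314)(278)) = 313.923.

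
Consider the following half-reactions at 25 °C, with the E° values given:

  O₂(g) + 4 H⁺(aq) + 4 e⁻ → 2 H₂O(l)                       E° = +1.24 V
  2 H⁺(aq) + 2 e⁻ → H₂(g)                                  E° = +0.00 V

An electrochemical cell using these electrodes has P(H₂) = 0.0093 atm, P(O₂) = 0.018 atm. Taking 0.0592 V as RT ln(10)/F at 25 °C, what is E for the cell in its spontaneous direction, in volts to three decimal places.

+1.154 V

O₂/H₂O is the cathode (higher E°), H⁺/H₂ the anode: E°cell = +1.24 − (+0.00) = +1.24 V, n = 4.
Overall: O₂(g) + 2 H₂(g) → 2 H₂O(l)
Q = 1 / (P(O₂)·P(H₂)^2); log Q = 5.808.
E = E° − (0.0592/n) log Q = +1.24 − (0.0592/4)(5.808) = +1.154 V.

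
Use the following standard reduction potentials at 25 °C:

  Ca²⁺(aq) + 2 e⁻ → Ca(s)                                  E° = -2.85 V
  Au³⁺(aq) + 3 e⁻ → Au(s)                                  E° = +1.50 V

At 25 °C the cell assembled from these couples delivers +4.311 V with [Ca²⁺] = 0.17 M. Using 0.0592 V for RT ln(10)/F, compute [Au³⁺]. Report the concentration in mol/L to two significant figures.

0.00074 M

Au³⁺/Au is the cathode, Ca²⁺/Ca the anode: E°cell = +4.35 V, n = 6.
Overall reaction: 2 Au³⁺(aq) + 3 Ca(s) → 2 Au(s) + 3 Ca²⁺(aq); Q = [Ca²⁺]^3/[Au³⁺]^2.
From E = E° − (0.0592/n) log Q: log Q = (E° − E)·n/0.0592 = (+4.35 − (+4.311))·6/0.0592 = 3.9527.
So 2·log[Au³⁺] = 3·log(0.17) − log Q = -2.3087 − (3.9527) = -6.2614; log[Au³⁺] = -6.2614 / 2 = -3.1307; [Au³⁺] = 10^(-3.1307) ≈ 0.00074 M.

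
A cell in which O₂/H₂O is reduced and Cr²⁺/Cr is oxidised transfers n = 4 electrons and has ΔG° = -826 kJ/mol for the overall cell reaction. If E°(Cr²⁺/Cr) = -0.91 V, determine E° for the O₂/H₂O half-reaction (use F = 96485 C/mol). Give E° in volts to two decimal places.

E°cell = −ΔG°/(nF) = −(-826×10³)/((4)(96485)) = +2.140 V.
Since O₂/H₂O is the cathode and Cr²⁺/Cr the anode, E°cell = E°(O₂/H₂O) − E°(Cr²⁺/Cr).
So E°(O₂/H₂O) = E°cell + E°(Cr²⁺/Cr) = +2.140 + (-0.91) = +1.23 V.

+1.23 V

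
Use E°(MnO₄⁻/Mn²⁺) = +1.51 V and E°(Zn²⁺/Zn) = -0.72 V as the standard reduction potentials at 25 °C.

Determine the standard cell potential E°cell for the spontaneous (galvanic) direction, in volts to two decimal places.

+2.23 V

The MnO₄⁻/Mn²⁺ couple has the higher reduction potential, so it is the cathode; Zn²⁺/Zn is oxidised at the anode.
E°cell = E°(cathode) − E°(anode) = (+1.51) − (-0.72) = +2.23 V.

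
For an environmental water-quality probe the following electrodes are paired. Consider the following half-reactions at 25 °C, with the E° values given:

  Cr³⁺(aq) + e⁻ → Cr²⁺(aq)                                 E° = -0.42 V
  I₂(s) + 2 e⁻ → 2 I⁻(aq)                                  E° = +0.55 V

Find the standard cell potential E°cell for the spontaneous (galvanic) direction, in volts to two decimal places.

The I₂/I⁻ couple has the higher reduction potential, so it is the cathode; Cr³⁺/Cr²⁺ is oxidised at the anode.
E°cell = E°(cathode) − E°(anode) = (+0.55) − (-0.42) = +0.97 V.
Since E°cell > 0, the reaction is spontaneous under standard conditions.

+0.97 V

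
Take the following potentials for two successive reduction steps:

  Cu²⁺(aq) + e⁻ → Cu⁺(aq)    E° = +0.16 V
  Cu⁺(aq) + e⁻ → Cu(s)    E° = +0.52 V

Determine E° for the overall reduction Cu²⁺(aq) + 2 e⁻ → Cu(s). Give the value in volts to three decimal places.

Adding the free-energy changes (−nFE°) of the two steps gives −n₃FE°₃ = −n₁FE°₁ − n₂FE°₂.
E°₃ = (1×+0.16 + 1×+0.52) / 2 = (+0.680) / 2 = +0.340 V.

+0.340 V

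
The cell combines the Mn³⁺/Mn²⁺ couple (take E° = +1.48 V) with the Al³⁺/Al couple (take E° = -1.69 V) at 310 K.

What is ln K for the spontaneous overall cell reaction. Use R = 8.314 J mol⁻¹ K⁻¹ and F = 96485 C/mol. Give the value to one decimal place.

Cathode: Mn³⁺/Mn²⁺; anode: Al³⁺/Al. E°cell = (+1.48) − (-1.69) = +3.17 V, with n = 3.
ΔG° = −nFE° = −RT ln K, so ln K = nFE°/(RT) = (3)(96485)(+3.17) / ((8.314)(310)) = 356.015.

356.0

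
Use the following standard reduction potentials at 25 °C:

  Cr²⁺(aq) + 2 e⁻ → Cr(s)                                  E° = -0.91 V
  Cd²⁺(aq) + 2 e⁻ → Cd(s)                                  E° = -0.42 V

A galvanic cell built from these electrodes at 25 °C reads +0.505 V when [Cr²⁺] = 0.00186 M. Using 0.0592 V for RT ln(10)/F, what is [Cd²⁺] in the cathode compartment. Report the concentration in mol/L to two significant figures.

0.0060 M

Cd²⁺/Cd is the cathode, Cr²⁺/Cr the anode: E°cell = +0.49 V, n = 2.
Overall reaction: Cd²⁺(aq) + Cr(s) → Cd(s) + Cr²⁺(aq); Q = [Cr²⁺]^1/[Cd²⁺]^1.
From E = E° − (0.0592/n) log Q: log Q = (E° − E)·n/0.0592 = (+0.49 − (+0.505))·2/0.0592 = -0.5068.
So 1·log[Cd²⁺] = 1·log(0.00186) − log Q = -2.7305 − (-0.5068) = -2.2237; [Cd²⁺] = 10^(-2.2237) ≈ 0.0060 M.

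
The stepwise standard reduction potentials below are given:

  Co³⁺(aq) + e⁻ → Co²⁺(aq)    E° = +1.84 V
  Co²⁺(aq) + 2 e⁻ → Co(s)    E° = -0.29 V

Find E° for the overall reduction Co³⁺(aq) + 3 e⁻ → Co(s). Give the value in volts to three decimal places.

Standard free energies of sequential steps add: ΔG°₃ = ΔG°₁ + ΔG°₂, so n₃E°₃ = n₁E°₁ + n₂E°₂.
E°₃ = (1×+1.84 + 2×-0.29) / 3 = (+1.260) / 3 = +0.420 V.

+0.420 V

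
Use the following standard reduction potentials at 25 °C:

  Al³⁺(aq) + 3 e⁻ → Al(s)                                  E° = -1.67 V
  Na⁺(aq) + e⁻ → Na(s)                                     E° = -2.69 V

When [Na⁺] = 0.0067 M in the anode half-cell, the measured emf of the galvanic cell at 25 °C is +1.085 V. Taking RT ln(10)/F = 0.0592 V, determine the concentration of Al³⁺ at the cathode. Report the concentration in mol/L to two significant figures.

0.00059 M

Al³⁺/Al is the cathode, Na⁺/Na the anode: E°cell = +1.02 V, n = 3.
Overall reaction: Al³⁺(aq) + 3 Na(s) → Al(s) + 3 Na⁺(aq); Q = [Na⁺]^3/[Al³⁺]^1.
From E = E° − (0.0592/n) log Q: log Q = (E° − E)·n/0.0592 = (+1.02 − (+1.085))·3/0.0592 = -3.2939.
So 1·log[Al³⁺] = 3·log(0.0067) − log Q = -6.5218 − (-3.2939) = -3.2279; [Al³⁺] = 10^(-3.2279) ≈ 0.00059 M.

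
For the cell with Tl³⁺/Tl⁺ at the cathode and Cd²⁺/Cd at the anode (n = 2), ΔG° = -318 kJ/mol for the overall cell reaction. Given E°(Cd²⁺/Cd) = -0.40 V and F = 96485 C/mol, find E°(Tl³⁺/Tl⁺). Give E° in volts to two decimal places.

+1.25 V

E°cell = −ΔG°/(nF) = −(-318×10³)/((2)(96485)) = +1.648 V.
Since Tl³⁺/Tl⁺ is the cathode and Cd²⁺/Cd the anode, E°cell = E°(Tl³⁺/Tl⁺) − E°(Cd²⁺/Cd).
So E°(Tl³⁺/Tl⁺) = E°cell + E°(Cd²⁺/Cd) = +1.648 + (-0.40) = +1.25 V.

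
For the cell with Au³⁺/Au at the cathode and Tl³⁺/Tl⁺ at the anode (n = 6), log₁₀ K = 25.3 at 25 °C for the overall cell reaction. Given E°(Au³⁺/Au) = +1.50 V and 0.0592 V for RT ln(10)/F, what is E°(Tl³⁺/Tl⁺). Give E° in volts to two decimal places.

E°cell = (0.0592/n)·log K = (0.0592/6)(25.3) = +0.250 V.
Since Au³⁺/Au is the cathode and Tl³⁺/Tl⁺ the anode, E°cell = E°(Au³⁺/Au) − E°(Tl³⁺/Tl⁺).
So E°(Tl³⁺/Tl⁺) = E°(Au³⁺/Au) − E°cell = (+1.50) − (+0.250) = +1.25 V.

+1.25 V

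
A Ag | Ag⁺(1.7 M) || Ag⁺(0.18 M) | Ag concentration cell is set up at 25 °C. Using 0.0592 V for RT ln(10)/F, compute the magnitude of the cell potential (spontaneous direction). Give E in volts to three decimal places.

For a concentration cell E°cell = 0. The 1.7 M side is the cathode (reduction is favoured where [Ag⁺] is higher).
With n = 1, E = −(0.0592/1) log([Ag⁺]ₐₙ/[Ag⁺]꜀ₐₜ) = −(0.0592/1) log(0.18/1.7) = −(0.0592/1)(-0.975) = +0.058 V.

+0.058 V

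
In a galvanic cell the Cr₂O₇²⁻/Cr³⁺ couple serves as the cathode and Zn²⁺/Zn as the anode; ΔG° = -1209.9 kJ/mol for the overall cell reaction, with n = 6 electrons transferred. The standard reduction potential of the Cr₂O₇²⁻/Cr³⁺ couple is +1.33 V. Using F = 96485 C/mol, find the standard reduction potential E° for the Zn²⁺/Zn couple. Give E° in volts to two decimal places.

-0.76 V

E°cell = −ΔG°/(nF) = −(-1209.9×10³)/((6)(96485)) = +2.090 V.
Since Cr₂O₇²⁻/Cr³⁺ is the cathode and Zn²⁺/Zn the anode, E°cell = E°(Cr₂O₇²⁻/Cr³⁺) − E°(Zn²⁺/Zn).
So E°(Zn²⁺/Zn) = E°(Cr₂O₇²⁻/Cr³⁺) − E°cell = (+1.33) − (+2.090) = -0.76 V.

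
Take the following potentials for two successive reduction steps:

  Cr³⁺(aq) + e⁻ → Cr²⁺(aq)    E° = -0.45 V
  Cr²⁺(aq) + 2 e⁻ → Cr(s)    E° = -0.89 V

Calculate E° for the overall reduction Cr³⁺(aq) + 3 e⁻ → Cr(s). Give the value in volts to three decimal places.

Standard free energies of sequential steps add: ΔG°₃ = ΔG°₁ + ΔG°₂, so n₃E°₃ = n₁E°₁ + n₂E°₂.
E°₃ = (1×-0.45 + 2×-0.89) / 3 = (-2.230) / 3 = -0.743 V.
Simply averaging or adding the two E° values would be wrong; the electron-weighted sum is required.

-0.743 V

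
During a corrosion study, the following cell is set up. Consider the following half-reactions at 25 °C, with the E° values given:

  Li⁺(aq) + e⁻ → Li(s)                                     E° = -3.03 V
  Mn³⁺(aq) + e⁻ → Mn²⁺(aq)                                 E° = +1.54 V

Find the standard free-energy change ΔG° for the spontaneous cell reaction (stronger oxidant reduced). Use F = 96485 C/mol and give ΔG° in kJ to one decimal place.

-440.9 kJ

Mn³⁺/Mn²⁺ (E° = +1.54 V) is the cathode; Li⁺/Li (E° = -3.03 V) is the anode, so E°cell = +4.57 V.
Balancing electrons gives n = 1 (lcm of 1 and 1).
ΔG° = −nFE° = −(1)(96485)(+4.57) = -440,936 J = -440.9 kJ.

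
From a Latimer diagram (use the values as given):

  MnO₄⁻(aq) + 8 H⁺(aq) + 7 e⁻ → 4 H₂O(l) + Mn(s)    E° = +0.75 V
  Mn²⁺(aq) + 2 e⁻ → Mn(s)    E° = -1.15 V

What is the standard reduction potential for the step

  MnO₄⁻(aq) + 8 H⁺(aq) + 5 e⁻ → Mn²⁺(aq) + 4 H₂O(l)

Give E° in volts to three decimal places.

+1.510 V

Sequential free energies add, so n₃E°₃ = n₁E°₁ + n₂E°₂.
With n₃ = 7, and the known step contributing 2×(-1.15) V, the unknown satisfies 5·E° = 7×(+0.75) − 2×(-1.15) = +7.550.
E° = +7.550 / 5 = +1.510 V.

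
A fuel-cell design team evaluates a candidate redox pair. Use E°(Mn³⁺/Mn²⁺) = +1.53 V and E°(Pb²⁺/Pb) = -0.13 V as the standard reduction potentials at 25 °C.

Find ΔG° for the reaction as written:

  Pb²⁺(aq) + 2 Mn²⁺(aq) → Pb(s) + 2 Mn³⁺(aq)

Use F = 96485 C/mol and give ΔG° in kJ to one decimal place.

As written, Pb²⁺/Pb is reduced (cathode) and Mn³⁺/Mn²⁺ is oxidised (anode), so E°cell = (-0.13) − (+1.53) = -1.66 V.
Balancing electrons gives n = 2.
ΔG° = −nFE° = −(2)(96485)(-1.66) = 320,330 J = +320.3 kJ.

+320.3 kJ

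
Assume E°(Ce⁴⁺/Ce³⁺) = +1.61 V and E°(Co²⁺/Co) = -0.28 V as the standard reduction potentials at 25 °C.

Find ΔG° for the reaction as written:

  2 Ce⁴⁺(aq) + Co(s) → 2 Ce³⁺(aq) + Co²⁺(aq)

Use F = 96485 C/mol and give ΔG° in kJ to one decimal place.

As written, Ce⁴⁺/Ce³⁺ is reduced (cathode) and Co²⁺/Co is oxidised (anode), so E°cell = (+1.61) − (-0.28) = +1.89 V.
Balancing electrons gives n = 2.
ΔG° = −nFE° = −(2)(96485)(+1.89) = -364,713 J = -364.7 kJ.

-364.7 kJ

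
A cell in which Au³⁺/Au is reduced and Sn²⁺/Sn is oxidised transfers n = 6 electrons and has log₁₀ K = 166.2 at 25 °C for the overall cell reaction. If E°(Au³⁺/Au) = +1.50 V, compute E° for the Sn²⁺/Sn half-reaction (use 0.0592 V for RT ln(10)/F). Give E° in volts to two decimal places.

-0.14 V

E°cell = (0.0592/n)·log K = (0.0592/6)(166.2) = +1.640 V.
Since Au³⁺/Au is the cathode and Sn²⁺/Sn the anode, E°cell = E°(Au³⁺/Au) − E°(Sn²⁺/Sn).
So E°(Sn²⁺/Sn) = E°(Au³⁺/Au) − E°cell = (+1.50) − (+1.640) = -0.14 V.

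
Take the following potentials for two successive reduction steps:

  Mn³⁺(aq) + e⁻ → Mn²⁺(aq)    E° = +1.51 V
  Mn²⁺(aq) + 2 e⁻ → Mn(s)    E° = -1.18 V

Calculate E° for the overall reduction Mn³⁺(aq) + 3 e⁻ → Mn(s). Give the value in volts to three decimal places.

-0.283 V

Since ΔG° = −nFE° is additive over sequential reductions, n₃E°₃ = n₁E°₁ + n₂E°₂.
E°₃ = (1×+1.51 + 2×-1.18) / 3 = (-0.850) / 3 = -0.283 V.
E° values themselves are not directly additive — weighting by electron count is essential.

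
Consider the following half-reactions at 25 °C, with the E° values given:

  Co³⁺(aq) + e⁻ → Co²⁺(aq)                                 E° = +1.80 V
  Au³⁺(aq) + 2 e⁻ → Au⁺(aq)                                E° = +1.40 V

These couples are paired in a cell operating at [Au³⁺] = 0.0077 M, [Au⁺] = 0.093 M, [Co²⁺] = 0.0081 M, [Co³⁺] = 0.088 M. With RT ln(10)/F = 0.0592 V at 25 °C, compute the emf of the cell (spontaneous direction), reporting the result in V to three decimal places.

Co³⁺/Co²⁺ is the cathode (higher E°), Au³⁺/Au⁺ the anode: E°cell = +1.80 − (+1.40) = +0.40 V, n = 2.
Overall: 2 Co³⁺(aq) + Au⁺(aq) → 2 Co²⁺(aq) + Au³⁺(aq)
Q = [Co²⁺]^2·[Au³⁺] / ([Co³⁺]^2·[Au⁺]); log Q = -3.154.
E = E° − (0.0592/n) log Q = +0.40 − (0.0592/2)(-3.154) = +0.493 V.

+0.493 V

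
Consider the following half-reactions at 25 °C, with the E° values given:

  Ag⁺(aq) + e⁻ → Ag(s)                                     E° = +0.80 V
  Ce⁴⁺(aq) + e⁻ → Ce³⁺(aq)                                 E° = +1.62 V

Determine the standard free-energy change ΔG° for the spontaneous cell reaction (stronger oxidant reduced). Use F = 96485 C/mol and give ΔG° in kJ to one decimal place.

Ce⁴⁺/Ce³⁺ (E° = +1.62 V) is the cathode; Ag⁺/Ag (E° = +0.80 V) is the anode, so E°cell = +0.82 V.
Balancing electrons gives n = 1 (lcm of 1 and 1).
ΔG° = −nFE° = −(1)(96485)(+0.82) = -79,118 J = -79.1 kJ.

-79.1 kJ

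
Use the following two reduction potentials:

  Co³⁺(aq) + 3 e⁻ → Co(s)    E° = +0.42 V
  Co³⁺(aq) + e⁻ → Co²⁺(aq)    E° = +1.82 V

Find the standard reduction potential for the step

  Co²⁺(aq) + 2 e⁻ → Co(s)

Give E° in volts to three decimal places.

Sequential free energies add, so n₃E°₃ = n₁E°₁ + n₂E°₂.
With n₃ = 3, and the known step contributing 1×(+1.82) V, the unknown satisfies 2·E° = 3×(+0.42) − 1×(+1.82) = -0.560.
E° = -0.560 / 2 = -0.280 V.

-0.280 V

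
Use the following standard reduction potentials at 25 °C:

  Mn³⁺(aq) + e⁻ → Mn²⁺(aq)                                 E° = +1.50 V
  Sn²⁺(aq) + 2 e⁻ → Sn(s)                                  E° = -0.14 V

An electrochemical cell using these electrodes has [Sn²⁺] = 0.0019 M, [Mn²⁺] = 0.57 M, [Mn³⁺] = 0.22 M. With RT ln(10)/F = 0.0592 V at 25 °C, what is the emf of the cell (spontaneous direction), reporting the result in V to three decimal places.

+1.696 V

Mn³⁺/Mn²⁺ is the cathode (higher E°), Sn²⁺/Sn the anode: E°cell = +1.50 − (-0.14) = +1.64 V, n = 2.
Overall: 2 Mn³⁺(aq) + Sn(s) → 2 Mn²⁺(aq) + Sn²⁺(aq)
Q = [Mn²⁺]^2·[Sn²⁺] / ([Mn³⁺]^2); log Q = -1.894.
E = E° − (0.0592/n) log Q = +1.64 − (0.0592/2)(-1.894) = +1.696 V.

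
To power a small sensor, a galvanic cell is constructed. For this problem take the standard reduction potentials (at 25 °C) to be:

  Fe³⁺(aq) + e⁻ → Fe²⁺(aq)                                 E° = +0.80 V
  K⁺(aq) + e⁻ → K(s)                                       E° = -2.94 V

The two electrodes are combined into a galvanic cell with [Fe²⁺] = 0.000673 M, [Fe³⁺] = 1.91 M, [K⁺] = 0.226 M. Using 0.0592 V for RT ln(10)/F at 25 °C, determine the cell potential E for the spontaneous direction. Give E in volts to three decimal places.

Fe³⁺/Fe²⁺ is the cathode (higher E°), K⁺/K the anode: E°cell = +0.80 − (-2.94) = +3.74 V, n = 1.
Overall: Fe³⁺(aq) + K(s) → Fe²⁺(aq) + K⁺(aq)
Q = [Fe²⁺]·[K⁺] / ([Fe³⁺]); log Q = -4.099.
E = E° − (0.0592/n) log Q = +3.74 − (0.0592/1)(-4.099) = +3.983 V.

+3.983 V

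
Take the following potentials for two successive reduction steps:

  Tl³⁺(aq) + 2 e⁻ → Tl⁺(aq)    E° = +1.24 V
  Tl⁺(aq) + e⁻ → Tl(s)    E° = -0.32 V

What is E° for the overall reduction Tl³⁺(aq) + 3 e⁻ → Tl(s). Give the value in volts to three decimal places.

Standard free energies of sequential steps add: ΔG°₃ = ΔG°₁ + ΔG°₂, so n₃E°₃ = n₁E°₁ + n₂E°₂.
E°₃ = (2×+1.24 + 1×-0.32) / 3 = (+2.160) / 3 = +0.720 V.

+0.720 V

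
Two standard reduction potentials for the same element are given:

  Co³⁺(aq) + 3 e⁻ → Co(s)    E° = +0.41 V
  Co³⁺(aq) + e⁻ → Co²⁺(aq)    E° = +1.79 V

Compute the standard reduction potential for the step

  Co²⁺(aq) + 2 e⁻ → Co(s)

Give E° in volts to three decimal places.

Sequential free energies add, so n₃E°₃ = n₁E°₁ + n₂E°₂.
With n₃ = 3, and the known step contributing 1×(+1.79) V, the unknown satisfies 2·E° = 3×(+0.41) − 1×(+1.79) = -0.560.
E° = -0.560 / 2 = -0.280 V.

-0.280 V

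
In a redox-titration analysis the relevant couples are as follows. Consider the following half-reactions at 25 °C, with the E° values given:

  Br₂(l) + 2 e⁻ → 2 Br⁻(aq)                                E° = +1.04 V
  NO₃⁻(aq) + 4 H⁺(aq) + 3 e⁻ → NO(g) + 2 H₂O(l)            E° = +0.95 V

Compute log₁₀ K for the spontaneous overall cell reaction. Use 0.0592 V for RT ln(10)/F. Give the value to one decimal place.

9.1

Cathode: Br₂/Br⁻; anode: NO₃⁻/NO. E°cell = +0.09 V, n = 6.
log K = nE°cell / 0.0592 = (6)(+0.09) / 0.0592 = 9.1.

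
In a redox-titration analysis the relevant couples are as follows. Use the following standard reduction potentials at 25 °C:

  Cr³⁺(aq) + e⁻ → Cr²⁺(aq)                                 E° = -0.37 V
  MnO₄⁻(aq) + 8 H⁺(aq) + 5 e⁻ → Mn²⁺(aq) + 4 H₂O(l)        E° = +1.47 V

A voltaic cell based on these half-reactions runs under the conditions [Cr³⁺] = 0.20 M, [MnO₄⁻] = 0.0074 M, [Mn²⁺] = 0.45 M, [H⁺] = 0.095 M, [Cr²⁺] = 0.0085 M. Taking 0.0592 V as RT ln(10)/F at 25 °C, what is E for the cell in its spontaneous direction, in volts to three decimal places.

MnO₄⁻/Mn²⁺ is the cathode (higher E°), Cr³⁺/Cr²⁺ the anode: E°cell = +1.47 − (-0.37) = +1.84 V, n = 5.
Overall: MnO₄⁻(aq) + 8 H⁺(aq) + 5 Cr²⁺(aq) → Mn²⁺(aq) + 4 H₂O(l) + 5 Cr³⁺(aq)
Q = [Mn²⁺]·[Cr³⁺]^5 / ([MnO₄⁻]·[H⁺]^8·[Cr²⁺]^5); log Q = 16.820.
E = E° − (0.0592/n) log Q = +1.84 − (0.0592/5)(16.820) = +1.641 V.

+1.641 V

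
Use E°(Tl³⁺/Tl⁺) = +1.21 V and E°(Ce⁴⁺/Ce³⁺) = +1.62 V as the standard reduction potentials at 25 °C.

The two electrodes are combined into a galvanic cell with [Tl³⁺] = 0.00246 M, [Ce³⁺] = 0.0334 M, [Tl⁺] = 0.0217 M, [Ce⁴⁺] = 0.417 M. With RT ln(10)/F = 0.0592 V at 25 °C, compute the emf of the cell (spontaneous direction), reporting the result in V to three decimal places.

Ce⁴⁺/Ce³⁺ is the cathode (higher E°), Tl³⁺/Tl⁺ the anode: E°cell = +1.62 − (+1.21) = +0.41 V, n = 2.
Overall: 2 Ce⁴⁺(aq) + Tl⁺(aq) → 2 Ce³⁺(aq) + Tl³⁺(aq)
Q = [Ce³⁺]^2·[Tl³⁺] / ([Ce⁴⁺]^2·[Tl⁺]); log Q = -3.138.
E = E° − (0.0592/n) log Q = +0.41 − (0.0592/2)(-3.138) = +0.503 V.

+0.503 V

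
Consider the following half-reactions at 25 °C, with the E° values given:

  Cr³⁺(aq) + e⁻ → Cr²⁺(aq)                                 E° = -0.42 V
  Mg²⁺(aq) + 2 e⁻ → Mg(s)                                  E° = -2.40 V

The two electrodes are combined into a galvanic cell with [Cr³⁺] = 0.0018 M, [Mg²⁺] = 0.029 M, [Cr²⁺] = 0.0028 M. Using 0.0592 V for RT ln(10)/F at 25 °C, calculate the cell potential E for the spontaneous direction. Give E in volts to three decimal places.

+2.014 V

Cr³⁺/Cr²⁺ is the cathode (higher E°), Mg²⁺/Mg the anode: E°cell = -0.42 − (-2.40) = +1.98 V, n = 2.
Overall: 2 Cr³⁺(aq) + Mg(s) → 2 Cr²⁺(aq) + Mg²⁺(aq)
Q = [Cr²⁺]^2·[Mg²⁺] / ([Cr³⁺]^2); log Q = -1.154.
E = E° − (0.0592/n) log Q = +1.98 − (0.0592/2)(-1.154) = +2.014 V.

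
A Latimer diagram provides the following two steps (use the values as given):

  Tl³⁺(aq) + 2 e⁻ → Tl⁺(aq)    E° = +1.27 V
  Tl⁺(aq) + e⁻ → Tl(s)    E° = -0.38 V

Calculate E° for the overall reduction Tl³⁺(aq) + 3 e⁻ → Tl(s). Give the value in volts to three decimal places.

Adding the free-energy changes (−nFE°) of the two steps gives −n₃FE°₃ = −n₁FE°₁ − n₂FE°₂.
E°₃ = (2×+1.27 + 1×-0.38) / 3 = (+2.160) / 3 = +0.720 V.

+0.720 V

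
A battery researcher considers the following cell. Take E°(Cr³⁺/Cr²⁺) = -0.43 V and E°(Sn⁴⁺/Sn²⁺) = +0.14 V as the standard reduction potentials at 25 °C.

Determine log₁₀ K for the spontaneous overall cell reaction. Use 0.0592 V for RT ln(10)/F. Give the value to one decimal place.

Cathode: Sn⁴⁺/Sn²⁺; anode: Cr³⁺/Cr²⁺. E°cell = +0.57 V, n = 2.
log K = nE°cell / 0.0592 = (2)(+0.57) / 0.0592 = 19.3.

19.3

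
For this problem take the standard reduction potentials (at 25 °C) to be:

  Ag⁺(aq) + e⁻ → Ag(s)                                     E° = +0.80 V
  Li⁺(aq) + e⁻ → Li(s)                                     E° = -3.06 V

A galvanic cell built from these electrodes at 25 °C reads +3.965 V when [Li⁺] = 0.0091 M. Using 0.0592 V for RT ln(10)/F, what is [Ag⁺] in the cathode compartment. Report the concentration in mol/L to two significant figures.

Ag⁺/Ag is the cathode, Li⁺/Li the anode: E°cell = +3.86 V, n = 1.
Overall reaction: Ag⁺(aq) + Li(s) → Ag(s) + Li⁺(aq); Q = [Li⁺]^1/[Ag⁺]^1.
From E = E° − (0.0592/n) log Q: log Q = (E° − E)·n/0.0592 = (+3.86 − (+3.965))·1/0.0592 = -1.7736.
So 1·log[Ag⁺] = 1·log(0.0091) − log Q = -2.0410 − (-1.7736) = -0.2674; [Ag⁺] = 10^(-0.2674) ≈ 0.54 M.

0.54 M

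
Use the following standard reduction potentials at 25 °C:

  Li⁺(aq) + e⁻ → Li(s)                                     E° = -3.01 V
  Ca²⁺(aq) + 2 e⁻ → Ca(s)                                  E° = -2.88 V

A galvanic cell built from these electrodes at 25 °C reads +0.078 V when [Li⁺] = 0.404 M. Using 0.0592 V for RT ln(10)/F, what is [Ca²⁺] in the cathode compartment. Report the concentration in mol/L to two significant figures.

0.0029 M

Ca²⁺/Ca is the cathode, Li⁺/Li the anode: E°cell = +0.13 V, n = 2.
Overall reaction: Ca²⁺(aq) + 2 Li(s) → Ca(s) + 2 Li⁺(aq); Q = [Li⁺]^2/[Ca²⁺]^1.
From E = E° − (0.0592/n) log Q: log Q = (E° − E)·n/0.0592 = (+0.13 − (+0.078))·2/0.0592 = 1.7568.
So 1·log[Ca²⁺] = 2·log(0.404) − log Q = -0.7872 − (1.7568) = -2.5440; [Ca²⁺] = 10^(-2.5440) ≈ 0.0029 M.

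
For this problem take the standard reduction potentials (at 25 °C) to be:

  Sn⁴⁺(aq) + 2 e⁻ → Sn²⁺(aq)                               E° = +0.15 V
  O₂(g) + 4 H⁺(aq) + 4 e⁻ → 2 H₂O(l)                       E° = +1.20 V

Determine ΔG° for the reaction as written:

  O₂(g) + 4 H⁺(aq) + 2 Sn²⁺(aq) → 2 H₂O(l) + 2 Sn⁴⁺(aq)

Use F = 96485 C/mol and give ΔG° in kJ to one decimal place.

-405.2 kJ

As written, O₂/H₂O is reduced (cathode) and Sn⁴⁺/Sn²⁺ is oxidised (anode), so E°cell = (+1.20) − (+0.15) = +1.05 V.
Balancing electrons gives n = 4.
ΔG° = −nFE° = −(4)(96485)(+1.05) = -405,237 J = -405.2 kJ.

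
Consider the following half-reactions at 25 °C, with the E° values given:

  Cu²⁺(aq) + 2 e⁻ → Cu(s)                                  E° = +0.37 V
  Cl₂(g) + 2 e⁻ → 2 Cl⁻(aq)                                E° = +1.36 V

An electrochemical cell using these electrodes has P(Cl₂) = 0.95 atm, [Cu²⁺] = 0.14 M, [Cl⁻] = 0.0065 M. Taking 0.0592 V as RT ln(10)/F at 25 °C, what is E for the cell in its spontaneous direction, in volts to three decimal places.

+1.144 V

Cl₂/Cl⁻ is the cathode (higher E°), Cu²⁺/Cu the anode: E°cell = +1.36 − (+0.37) = +0.99 V, n = 2.
Overall: Cl₂(g) + Cu(s) → 2 Cl⁻(aq) + Cu²⁺(aq)
Q = [Cl⁻]^2·[Cu²⁺] / (P(Cl₂)); log Q = -5.206.
E = E° − (0.0592/n) log Q = +0.99 − (0.0592/2)(-5.206) = +1.144 V.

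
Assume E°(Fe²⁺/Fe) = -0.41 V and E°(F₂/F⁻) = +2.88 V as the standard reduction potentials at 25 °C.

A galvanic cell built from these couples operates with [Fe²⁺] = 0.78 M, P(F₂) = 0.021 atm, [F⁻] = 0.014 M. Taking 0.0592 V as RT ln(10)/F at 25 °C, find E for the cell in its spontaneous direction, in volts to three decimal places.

+3.353 V

F₂/F⁻ is the cathode (higher E°), Fe²⁺/Fe the anode: E°cell = +2.88 − (-0.41) = +3.29 V, n = 2.
Overall: F₂(g) + Fe(s) → 2 F⁻(aq) + Fe²⁺(aq)
Q = [F⁻]^2·[Fe²⁺] / (P(F₂)); log Q = -2.138.
E = E° − (0.0592/n) log Q = +3.29 − (0.0592/2)(-2.138) = +3.353 V.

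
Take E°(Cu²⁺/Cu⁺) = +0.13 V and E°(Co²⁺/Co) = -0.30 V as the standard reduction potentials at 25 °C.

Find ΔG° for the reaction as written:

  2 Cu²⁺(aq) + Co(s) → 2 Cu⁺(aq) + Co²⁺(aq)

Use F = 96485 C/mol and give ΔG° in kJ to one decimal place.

As written, Cu²⁺/Cu⁺ is reduced (cathode) and Co²⁺/Co is oxidised (anode), so E°cell = (+0.13) − (-0.30) = +0.43 V.
Balancing electrons gives n = 2.
ΔG° = −nFE° = −(2)(96485)(+0.43) = -82,977 J = -83.0 kJ.

-83.0 kJ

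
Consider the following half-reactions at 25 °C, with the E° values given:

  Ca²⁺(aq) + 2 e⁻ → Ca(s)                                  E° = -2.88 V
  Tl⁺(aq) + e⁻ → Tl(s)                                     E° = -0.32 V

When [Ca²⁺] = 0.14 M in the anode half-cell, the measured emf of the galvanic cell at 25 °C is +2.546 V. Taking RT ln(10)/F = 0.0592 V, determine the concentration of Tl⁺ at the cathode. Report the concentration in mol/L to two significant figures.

0.22 M

Tl⁺/Tl is the cathode, Ca²⁺/Ca the anode: E°cell = +2.56 V, n = 2.
Overall reaction: 2 Tl⁺(aq) + Ca(s) → 2 Tl(s) + Ca²⁺(aq); Q = [Ca²⁺]^1/[Tl⁺]^2.
From E = E° − (0.0592/n) log Q: log Q = (E° − E)·n/0.0592 = (+2.56 − (+2.546))·2/0.0592 = 0.4730.
So 2·log[Tl⁺] = 1·log(0.14) − log Q = -0.8539 − (0.4730) = -1.3269; log[Tl⁺] = -1.3269 / 2 = -0.6634; [Tl⁺] = 10^(-0.6634) ≈ 0.22 M.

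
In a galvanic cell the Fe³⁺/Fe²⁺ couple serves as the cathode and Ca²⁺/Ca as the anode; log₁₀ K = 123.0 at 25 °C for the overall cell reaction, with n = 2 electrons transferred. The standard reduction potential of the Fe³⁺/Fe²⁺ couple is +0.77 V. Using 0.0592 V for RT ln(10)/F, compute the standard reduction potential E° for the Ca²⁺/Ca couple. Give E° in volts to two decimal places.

-2.87 V

E°cell = (0.0592/n)·log K = (0.0592/2)(123.0) = +3.641 V.
Since Fe³⁺/Fe²⁺ is the cathode and Ca²⁺/Ca the anode, E°cell = E°(Fe³⁺/Fe²⁺) − E°(Ca²⁺/Ca).
So E°(Ca²⁺/Ca) = E°(Fe³⁺/Fe²⁺) − E°cell = (+0.77) − (+3.641) = -2.87 V.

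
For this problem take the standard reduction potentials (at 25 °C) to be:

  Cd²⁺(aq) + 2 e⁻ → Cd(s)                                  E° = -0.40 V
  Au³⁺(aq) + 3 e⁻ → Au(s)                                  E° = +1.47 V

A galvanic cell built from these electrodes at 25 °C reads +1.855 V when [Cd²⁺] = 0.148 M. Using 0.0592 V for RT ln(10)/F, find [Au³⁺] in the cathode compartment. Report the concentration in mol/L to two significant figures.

0.0099 M

Au³⁺/Au is the cathode, Cd²⁺/Cd the anode: E°cell = +1.87 V, n = 6.
Overall reaction: 2 Au³⁺(aq) + 3 Cd(s) → 2 Au(s) + 3 Cd²⁺(aq); Q = [Cd²⁺]^3/[Au³⁺]^2.
From E = E° − (0.0592/n) log Q: log Q = (E° − E)·n/0.0592 = (+1.87 − (+1.855))·6/0.0592 = 1.5203.
So 2·log[Au³⁺] = 3·log(0.148) − log Q = -2.4892 − (1.5203) = -4.0095; log[Au³⁺] = -4.0095 / 2 = -2.0048; [Au³⁺] = 10^(-2.0048) ≈ 0.0099 M.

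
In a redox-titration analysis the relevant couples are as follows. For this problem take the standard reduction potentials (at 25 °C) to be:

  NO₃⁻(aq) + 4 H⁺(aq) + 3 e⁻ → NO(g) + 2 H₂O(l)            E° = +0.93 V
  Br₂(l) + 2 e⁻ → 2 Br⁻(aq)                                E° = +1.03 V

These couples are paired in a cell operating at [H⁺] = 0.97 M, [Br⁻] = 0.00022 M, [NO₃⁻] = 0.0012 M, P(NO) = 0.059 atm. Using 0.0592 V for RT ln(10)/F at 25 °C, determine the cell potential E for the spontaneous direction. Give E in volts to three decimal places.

+0.351 V

Br₂/Br⁻ is the cathode (higher E°), NO₃⁻/NO the anode: E°cell = +1.03 − (+0.93) = +0.10 V, n = 6.
Overall: 3 Br₂(l) + 2 NO(g) + 4 H₂O(l) → 6 Br⁻(aq) + 2 NO₃⁻(aq) + 8 H⁺(aq)
Q = [Br⁻]^6·[NO₃⁻]^2·[H⁺]^8 / (P(NO)^2); log Q = -25.435.
E = E° − (0.0592/n) log Q = +0.10 − (0.0592/6)(-25.435) = +0.351 V.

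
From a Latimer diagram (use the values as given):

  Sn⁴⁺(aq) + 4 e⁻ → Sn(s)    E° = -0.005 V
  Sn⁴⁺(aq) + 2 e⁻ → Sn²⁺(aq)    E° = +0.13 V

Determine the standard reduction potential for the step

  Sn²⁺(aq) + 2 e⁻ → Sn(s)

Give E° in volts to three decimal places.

-0.140 V

Sequential free energies add, so n₃E°₃ = n₁E°₁ + n₂E°₂.
With n₃ = 4, and the known step contributing 2×(+0.13) V, the unknown satisfies 2·E° = 4×(-0.005) − 2×(+0.13) = -0.280.
E° = -0.280 / 2 = -0.140 V.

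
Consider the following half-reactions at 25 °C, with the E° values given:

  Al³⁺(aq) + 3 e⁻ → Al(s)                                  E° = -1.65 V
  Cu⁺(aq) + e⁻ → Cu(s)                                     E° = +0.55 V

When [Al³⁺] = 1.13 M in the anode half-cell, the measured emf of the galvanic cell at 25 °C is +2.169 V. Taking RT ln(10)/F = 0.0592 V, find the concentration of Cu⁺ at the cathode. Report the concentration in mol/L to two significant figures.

0.31 M

Cu⁺/Cu is the cathode, Al³⁺/Al the anode: E°cell = +2.20 V, n = 3.
Overall reaction: 3 Cu⁺(aq) + Al(s) → 3 Cu(s) + Al³⁺(aq); Q = [Al³⁺]^1/[Cu⁺]^3.
From E = E° − (0.0592/n) log Q: log Q = (E° − E)·n/0.0592 = (+2.20 − (+2.169))·3/0.0592 = 1.5709.
So 3·log[Cu⁺] = 1·log(1.13) − log Q = 0.0531 − (1.5709) = -1.5178; log[Cu⁺] = -1.5178 / 3 = -0.5059; [Cu⁺] = 10^(-0.5059) ≈ 0.31 M.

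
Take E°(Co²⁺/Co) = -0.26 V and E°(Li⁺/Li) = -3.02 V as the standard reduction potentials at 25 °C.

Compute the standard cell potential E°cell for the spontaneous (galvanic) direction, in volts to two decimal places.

+2.76 V

The Co²⁺/Co couple has the higher reduction potential, so it is the cathode; Li⁺/Li is oxidised at the anode.
E°cell = E°(cathode) − E°(anode) = (-0.26) − (-3.02) = +2.76 V.
Since E°cell > 0, the reaction is spontaneous under standard conditions.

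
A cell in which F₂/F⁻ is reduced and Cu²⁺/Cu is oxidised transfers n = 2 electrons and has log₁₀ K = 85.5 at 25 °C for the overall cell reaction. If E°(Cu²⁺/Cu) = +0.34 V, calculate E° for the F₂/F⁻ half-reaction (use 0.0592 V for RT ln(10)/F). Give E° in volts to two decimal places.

+2.87 V

E°cell = (0.0592/n)·log K = (0.0592/2)(85.5) = +2.531 V.
Since F₂/F⁻ is the cathode and Cu²⁺/Cu the anode, E°cell = E°(F₂/F⁻) − E°(Cu²⁺/Cu).
So E°(F₂/F⁻) = E°cell + E°(Cu²⁺/Cu) = +2.531 + (+0.34) = +2.87 V.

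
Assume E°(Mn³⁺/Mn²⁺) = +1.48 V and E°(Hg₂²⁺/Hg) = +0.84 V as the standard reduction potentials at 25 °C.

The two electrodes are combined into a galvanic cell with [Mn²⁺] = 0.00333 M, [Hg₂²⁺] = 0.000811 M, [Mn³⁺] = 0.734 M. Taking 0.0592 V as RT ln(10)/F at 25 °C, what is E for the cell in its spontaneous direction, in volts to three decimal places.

+0.870 V

Mn³⁺/Mn²⁺ is the cathode (higher E°), Hg₂²⁺/Hg the anode: E°cell = +1.48 − (+0.84) = +0.64 V, n = 2.
Overall: 2 Mn³⁺(aq) + 2 Hg(l) → 2 Mn²⁺(aq) + Hg₂²⁺(aq)
Q = [Mn²⁺]^2·[Hg₂²⁺] / ([Mn³⁺]^2); log Q = -7.777.
E = E° − (0.0592/n) log Q = +0.64 − (0.0592/2)(-7.777) = +0.870 V.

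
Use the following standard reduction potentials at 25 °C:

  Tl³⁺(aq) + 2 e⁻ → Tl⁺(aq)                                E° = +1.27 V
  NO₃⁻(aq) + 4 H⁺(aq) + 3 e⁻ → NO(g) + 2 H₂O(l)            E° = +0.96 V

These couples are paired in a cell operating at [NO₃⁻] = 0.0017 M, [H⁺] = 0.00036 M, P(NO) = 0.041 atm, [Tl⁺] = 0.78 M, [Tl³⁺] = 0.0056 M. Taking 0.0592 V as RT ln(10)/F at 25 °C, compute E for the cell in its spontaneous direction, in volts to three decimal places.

Tl³⁺/Tl⁺ is the cathode (higher E°), NO₃⁻/NO the anode: E°cell = +1.27 − (+0.96) = +0.31 V, n = 6.
Overall: 3 Tl³⁺(aq) + 2 NO(g) + 4 H₂O(l) → 3 Tl⁺(aq) + 2 NO₃⁻(aq) + 8 H⁺(aq)
Q = [Tl⁺]^3·[NO₃⁻]^2·[H⁺]^8 / ([Tl³⁺]^3·P(NO)^2); log Q = -23.883.
E = E° − (0.0592/n) log Q = +0.31 − (0.0592/6)(-23.883) = +0.546 V.

+0.546 V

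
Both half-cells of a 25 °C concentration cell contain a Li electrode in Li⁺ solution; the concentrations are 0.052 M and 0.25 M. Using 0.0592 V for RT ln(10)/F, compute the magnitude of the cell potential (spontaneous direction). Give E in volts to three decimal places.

For a concentration cell E°cell = 0. The 0.25 M side is the cathode (reduction is favoured where [Li⁺] is higher).
With n = 1, E = −(0.0592/1) log([Li⁺]ₐₙ/[Li⁺]꜀ₐₜ) = −(0.0592/1) log(0.052/0.25) = −(0.0592/1)(-0.682) = +0.040 V.

+0.040 V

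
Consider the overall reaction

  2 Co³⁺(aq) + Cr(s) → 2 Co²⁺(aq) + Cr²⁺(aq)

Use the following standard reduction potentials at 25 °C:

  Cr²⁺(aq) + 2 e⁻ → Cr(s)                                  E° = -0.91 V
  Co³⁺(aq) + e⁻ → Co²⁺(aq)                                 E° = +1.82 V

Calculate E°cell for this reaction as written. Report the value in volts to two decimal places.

+2.73 V

The Co³⁺/Co²⁺ couple has the higher reduction potential, so it is the cathode; Cr²⁺/Cr is oxidised at the anode.
E°cell = E°(cathode) − E°(anode) = (+1.82) − (-0.91) = +2.73 V.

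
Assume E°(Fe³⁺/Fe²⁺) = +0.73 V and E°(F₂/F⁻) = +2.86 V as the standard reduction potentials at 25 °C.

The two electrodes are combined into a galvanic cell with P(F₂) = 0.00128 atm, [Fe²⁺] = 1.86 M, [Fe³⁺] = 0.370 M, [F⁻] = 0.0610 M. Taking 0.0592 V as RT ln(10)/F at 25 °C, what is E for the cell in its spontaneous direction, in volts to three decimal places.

+2.158 V

F₂/F⁻ is the cathode (higher E°), Fe³⁺/Fe²⁺ the anode: E°cell = +2.86 − (+0.73) = +2.13 V, n = 2.
Overall: F₂(g) + 2 Fe²⁺(aq) → 2 F⁻(aq) + 2 Fe³⁺(aq)
Q = [F⁻]^2·[Fe³⁺]^2 / (P(F₂)·[Fe²⁺]^2); log Q = -0.939.
E = E° − (0.0592/n) log Q = +2.13 − (0.0592/2)(-0.939) = +2.158 V.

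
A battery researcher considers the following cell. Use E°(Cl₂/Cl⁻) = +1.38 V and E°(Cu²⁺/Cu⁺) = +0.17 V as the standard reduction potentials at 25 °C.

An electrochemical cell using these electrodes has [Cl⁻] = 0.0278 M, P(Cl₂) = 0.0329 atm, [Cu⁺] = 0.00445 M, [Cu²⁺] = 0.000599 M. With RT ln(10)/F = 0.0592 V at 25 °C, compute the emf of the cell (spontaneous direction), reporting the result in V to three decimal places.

+1.310 V

Cl₂/Cl⁻ is the cathode (higher E°), Cu²⁺/Cu⁺ the anode: E°cell = +1.38 − (+0.17) = +1.21 V, n = 2.
Overall: Cl₂(g) + 2 Cu⁺(aq) → 2 Cl⁻(aq) + 2 Cu²⁺(aq)
Q = [Cl⁻]^2·[Cu²⁺]^2 / (P(Cl₂)·[Cu⁺]^2); log Q = -3.371.
E = E° − (0.0592/n) log Q = +1.21 − (0.0592/2)(-3.371) = +1.310 V.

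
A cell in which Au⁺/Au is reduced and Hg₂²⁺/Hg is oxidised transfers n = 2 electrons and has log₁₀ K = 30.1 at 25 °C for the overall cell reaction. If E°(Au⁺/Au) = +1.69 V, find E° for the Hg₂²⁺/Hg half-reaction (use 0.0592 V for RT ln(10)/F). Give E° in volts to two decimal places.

+0.80 V

E°cell = (0.0592/n)·log K = (0.0592/2)(30.1) = +0.891 V.
Since Au⁺/Au is the cathode and Hg₂²⁺/Hg the anode, E°cell = E°(Au⁺/Au) − E°(Hg₂²⁺/Hg).
So E°(Hg₂²⁺/Hg) = E°(Au⁺/Au) − E°cell = (+1.69) − (+0.891) = +0.80 V.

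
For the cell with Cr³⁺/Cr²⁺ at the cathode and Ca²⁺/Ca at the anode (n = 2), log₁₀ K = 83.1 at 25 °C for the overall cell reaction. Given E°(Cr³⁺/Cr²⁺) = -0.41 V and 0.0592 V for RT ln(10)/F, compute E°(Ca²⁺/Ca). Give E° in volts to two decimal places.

E°cell = (0.0592/n)·log K = (0.0592/2)(83.1) = +2.460 V.
Since Cr³⁺/Cr²⁺ is the cathode and Ca²⁺/Ca the anode, E°cell = E°(Cr³⁺/Cr²⁺) − E°(Ca²⁺/Ca).
So E°(Ca²⁺/Ca) = E°(Cr³⁺/Cr²⁺) − E°cell = (-0.41) − (+2.460) = -2.87 V.

-2.87 V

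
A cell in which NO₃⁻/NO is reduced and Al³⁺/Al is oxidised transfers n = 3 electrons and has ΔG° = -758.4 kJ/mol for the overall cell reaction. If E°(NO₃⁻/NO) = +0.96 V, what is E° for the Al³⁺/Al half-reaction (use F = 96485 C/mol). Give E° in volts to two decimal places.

-1.66 V

E°cell = −ΔG°/(nF) = −(-758.4×10³)/((3)(96485)) = +2.620 V.
Since NO₃⁻/NO is the cathode and Al³⁺/Al the anode, E°cell = E°(NO₃⁻/NO) − E°(Al³⁺/Al).
So E°(Al³⁺/Al) = E°(NO₃⁻/NO) − E°cell = (+0.96) − (+2.620) = -1.66 V.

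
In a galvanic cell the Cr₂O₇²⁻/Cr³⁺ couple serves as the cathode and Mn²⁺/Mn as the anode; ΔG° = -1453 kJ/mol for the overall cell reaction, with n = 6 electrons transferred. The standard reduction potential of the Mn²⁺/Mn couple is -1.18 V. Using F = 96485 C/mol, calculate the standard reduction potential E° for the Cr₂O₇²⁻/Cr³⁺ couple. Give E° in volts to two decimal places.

E°cell = −ΔG°/(nF) = −(-1453×10³)/((6)(96485)) = +2.510 V.
Since Cr₂O₇²⁻/Cr³⁺ is the cathode and Mn²⁺/Mn the anode, E°cell = E°(Cr₂O₇²⁻/Cr³⁺) − E°(Mn²⁺/Mn).
So E°(Cr₂O₇²⁻/Cr³⁺) = E°cell + E°(Mn²⁺/Mn) = +2.510 + (-1.18) = +1.33 V.

+1.33 V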